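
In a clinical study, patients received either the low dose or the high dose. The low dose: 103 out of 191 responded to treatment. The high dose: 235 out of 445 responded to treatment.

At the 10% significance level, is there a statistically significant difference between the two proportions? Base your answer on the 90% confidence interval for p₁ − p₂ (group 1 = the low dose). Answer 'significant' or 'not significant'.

not significant

Sample proportions: 103/191 = 0.5393, 235/445 = 0.5281.
Each SE is √(p̂(1−p̂)/n): √(0.5393·0.4607/191) = 0.03607 and √(0.5281·0.4719/445) = 0.02366.
SE(p̂₁ − p̂₂) = √(SE₁² + SE₂²) = √(0.0013010449 + 0.0005597956) = 0.04314, since the two samples are independent.
At 90% confidence z* = 1.645; margin = 1.645 × 0.04314 = 0.07097.
The difference is 0.5393 − 0.5281 = 0.0112, so the interval is 0.0112 ± 0.07097 = (-0.05977, 0.08217).
The interval (-0.05977, 0.08217) contains 0, so the difference is not significant.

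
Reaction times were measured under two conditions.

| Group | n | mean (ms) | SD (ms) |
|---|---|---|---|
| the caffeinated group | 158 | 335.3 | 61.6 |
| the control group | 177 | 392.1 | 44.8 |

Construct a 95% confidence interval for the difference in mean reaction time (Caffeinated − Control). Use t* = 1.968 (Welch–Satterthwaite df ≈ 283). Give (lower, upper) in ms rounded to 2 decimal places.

SE₁ = s₁/√n₁ = 61.6/√158 = 4.9006; SE₂ = 44.8/√177 = 3.3674.
Independent samples, unequal variances: SE_diff = √(SE₁² + SE₂²) = √(24.01588036 + 11.33938276) = 5.9460.
t* = 1.968, so margin of error = 1.968 × 5.9460 = 11.7017.
Difference in means = 335.3 − 392.1 = -56.8000.
-56.8000 ± 11.7017 → (-68.50, -45.10).

(-68.50, -45.10)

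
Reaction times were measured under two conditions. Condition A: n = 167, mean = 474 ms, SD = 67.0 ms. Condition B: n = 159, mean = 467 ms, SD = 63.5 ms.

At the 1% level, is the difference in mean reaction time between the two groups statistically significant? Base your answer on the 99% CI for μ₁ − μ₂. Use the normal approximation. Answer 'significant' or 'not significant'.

Standard errors of each mean: 67.0/√167 = 5.1846 and 63.5/√159 = 5.0359.
SE(x̄₁ − x̄₂) = √(5.1846² + 5.0359²) = 7.2277 for independent samples with unequal variances.
With z* = 2.576, the margin is 2.576 × 7.2277 = 18.6186.
x̄₁ − x̄₂ = 474 − 467 = 7.0000; the interval is 7.0000 ± 18.6186 = (-11.6186, 25.6186).
The interval (-11.6186, 25.6186) contains 0, so the difference is not significant.

not significant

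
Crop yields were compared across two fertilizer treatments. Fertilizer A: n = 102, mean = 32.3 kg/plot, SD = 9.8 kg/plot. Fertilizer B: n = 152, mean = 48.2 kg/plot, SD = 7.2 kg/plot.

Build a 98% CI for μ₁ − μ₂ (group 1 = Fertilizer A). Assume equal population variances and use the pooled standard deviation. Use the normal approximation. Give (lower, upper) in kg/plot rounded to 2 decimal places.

Pooled variance s_p² = [101·9.8² + 151·7.2²] / (102+152−2) = 69.5551, so s_p = 8.3400.
SE_diff = s_p·√(1/n₁ + 1/n₂) = 8.3400·√(1/102 + 1/152) = 1.0675.
z* = 2.326; margin = 2.326 × 1.0675 = 2.4830.
Difference = 32.3 − 48.2 = -15.9000.
-15.9000 ± 2.4830 → (-18.38, -13.42).

(-18.38, -13.42)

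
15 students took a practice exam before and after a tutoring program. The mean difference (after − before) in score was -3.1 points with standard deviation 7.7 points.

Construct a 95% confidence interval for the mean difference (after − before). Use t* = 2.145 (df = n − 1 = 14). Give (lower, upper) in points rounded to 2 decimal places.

(-7.36, 1.16)

This is a matched-pairs design, so SE = s_d/√n = 7.7/√15 = 1.9881.
Margin = 2.145 × 1.9881 = 4.2645; the interval is -3.1 ± 4.2645 = (-7.36, 1.16).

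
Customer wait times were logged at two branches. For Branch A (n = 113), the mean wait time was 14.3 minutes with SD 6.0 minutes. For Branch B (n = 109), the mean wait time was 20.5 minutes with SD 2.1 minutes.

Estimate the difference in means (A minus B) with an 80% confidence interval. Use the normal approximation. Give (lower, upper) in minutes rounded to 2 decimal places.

(-6.97, -5.43)

Per-group SEs: s₁/√n₁ = 6.0/√113 = 0.5644, s₂/√n₂ = 2.1/√109 = 0.2011.
Unpooled SE of the difference: √(0.31854736 + 0.04044121) = 0.5992.
Margin of error = z* · SE = 1.282 × 0.5992 = 0.7682.
x̄₁ − x̄₂ = 14.3 − 20.5 = -6.2000.
CI: -6.2000 ± 0.7682 = (-6.97, -5.43).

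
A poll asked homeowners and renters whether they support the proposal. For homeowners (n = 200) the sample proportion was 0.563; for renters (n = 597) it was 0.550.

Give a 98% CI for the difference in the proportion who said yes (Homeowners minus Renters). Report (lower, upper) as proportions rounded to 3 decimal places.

The two standard errors are √(0.5630×0.4370/200) = 0.03507 and √(0.5500×0.4500/597) = 0.02036.
Because the samples are independent, SE_diff = √(0.03507² + 0.02036²) = 0.04055.
Using z* = 2.326 for 98%, ME = 2.326 × 0.04055 = 0.09432.
p̂₁ − p̂₂ = 0.0130; interval 0.0130 ± 0.09432 gives (-0.081, 0.107).

(-0.081, 0.107)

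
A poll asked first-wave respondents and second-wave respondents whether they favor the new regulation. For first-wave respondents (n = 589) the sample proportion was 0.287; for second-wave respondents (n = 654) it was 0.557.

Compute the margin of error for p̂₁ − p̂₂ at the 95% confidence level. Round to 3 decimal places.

0.053

Each SE is √(p̂(1−p̂)/n): √(0.2870·0.7130/589) = 0.01864 and √(0.5570·0.4430/654) = 0.01942.
SE(p̂₁ − p̂₂) = √(SE₁² + SE₂²) = √(0.0003474496 + 0.0003771364) = 0.02692, since the two samples are independent.
At 95% confidence z* = 1.960; margin = 1.960 × 0.02692 = 0.05276.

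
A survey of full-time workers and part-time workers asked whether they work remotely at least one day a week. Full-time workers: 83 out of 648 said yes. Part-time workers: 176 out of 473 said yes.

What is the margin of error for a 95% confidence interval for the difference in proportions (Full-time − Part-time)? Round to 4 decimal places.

0.0506

p̂₁ = 83/648 = 0.1281 and p̂₂ = 176/473 = 0.3721.
SE₁ = √(p̂₁(1−p̂₁)/n₁) = √(0.1281·0.8719/648) = 0.01313; SE₂ = √(0.3721·0.6279/473) = 0.02223.
Independent samples: SE of the difference = √(SE₁² + SE₂²) = √(0.0001723969 + 0.0004941729) = 0.02582.
z* for 95% confidence is 1.960, so the margin of error is 1.960 × 0.02582 = 0.05061.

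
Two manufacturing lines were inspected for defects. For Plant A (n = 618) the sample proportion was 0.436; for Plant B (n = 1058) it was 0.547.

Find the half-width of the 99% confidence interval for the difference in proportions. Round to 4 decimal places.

0.0648

Each SE is √(p̂(1−p̂)/n): √(0.4360·0.5640/618) = 0.01995 and √(0.5470·0.4530/1058) = 0.01530.
SE(p̂₁ − p̂₂) = √(SE₁² + SE₂²) = √(0.0003980025 + 0.00023409) = 0.02514, since the two samples are independent.
At 99% confidence z* = 2.576; margin = 2.576 × 0.02514 = 0.06476.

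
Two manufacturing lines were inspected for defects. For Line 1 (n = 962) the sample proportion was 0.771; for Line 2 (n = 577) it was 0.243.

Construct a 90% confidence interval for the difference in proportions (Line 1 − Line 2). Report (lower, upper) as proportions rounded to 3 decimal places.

(0.491, 0.565)

Each SE is √(p̂(1−p̂)/n): √(0.7710·0.2290/962) = 0.01355 and √(0.2430·0.7570/577) = 0.01786.
SE(p̂₁ − p̂₂) = √(SE₁² + SE₂²) = √(0.0001836025 + 0.0003189796) = 0.02242, since the two samples are independent.
At 90% confidence z* = 1.645; margin = 1.645 × 0.02242 = 0.03688.
The difference is 0.7710 − 0.2430 = 0.5280, so the interval is 0.5280 ± 0.03688 = (0.491, 0.565).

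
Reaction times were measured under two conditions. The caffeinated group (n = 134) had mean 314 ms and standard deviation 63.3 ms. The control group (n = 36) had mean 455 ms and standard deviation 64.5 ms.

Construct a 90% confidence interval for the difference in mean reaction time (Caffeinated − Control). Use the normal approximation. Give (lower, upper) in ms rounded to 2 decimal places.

SE₁ = s₁/√n₁ = 63.3/√134 = 5.4683; SE₂ = 64.5/√36 = 10.7500.
Independent samples, unequal variances: SE_diff = √(SE₁² + SE₂²) = √(29.90230489 + 115.5625) = 12.0609.
z* = 1.645, so margin of error = 1.645 × 12.0609 = 19.8402.
Difference in means = 314 − 455 = -141.0000.
-141.0000 ± 19.8402 → (-160.84, -121.16).

(-160.84, -121.16)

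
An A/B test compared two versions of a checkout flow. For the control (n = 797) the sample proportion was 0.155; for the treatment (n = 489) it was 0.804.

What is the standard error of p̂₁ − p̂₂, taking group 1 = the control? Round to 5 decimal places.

Each SE is √(p̂(1−p̂)/n): √(0.1550·0.8450/797) = 0.01282 and √(0.8040·0.1960/489) = 0.01795.
SE(p̂₁ − p̂₂) = √(SE₁² + SE₂²) = √(0.0001643524 + 0.0003222025) = 0.02206, since the two samples are independent.

0.02206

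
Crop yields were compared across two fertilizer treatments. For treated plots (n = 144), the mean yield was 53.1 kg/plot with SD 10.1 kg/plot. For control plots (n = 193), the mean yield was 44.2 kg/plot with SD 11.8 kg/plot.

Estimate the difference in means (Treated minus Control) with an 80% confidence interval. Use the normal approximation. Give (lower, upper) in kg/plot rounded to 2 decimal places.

(7.37, 10.43)

Per-group SEs: s₁/√n₁ = 10.1/√144 = 0.8417, s₂/√n₂ = 11.8/√193 = 0.8494.
Unpooled SE of the difference: √(0.70845889 + 0.72148036) = 1.1958.
Margin of error = z* · SE = 1.282 × 1.1958 = 1.5330.
x̄₁ − x̄₂ = 53.1 − 44.2 = 8.9000.
CI: 8.9000 ± 1.5330 = (7.37, 10.43).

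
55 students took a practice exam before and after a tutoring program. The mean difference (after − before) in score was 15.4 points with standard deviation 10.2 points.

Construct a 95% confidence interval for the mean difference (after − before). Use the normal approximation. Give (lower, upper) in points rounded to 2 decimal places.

Paired design: SE = s_d/√n = 10.2/√55 = 1.3754.
z* = 1.960; margin of error = 1.960 × 1.3754 = 2.6958.
15.4 ± 2.6958 → (12.70, 18.10).

(12.70, 18.10)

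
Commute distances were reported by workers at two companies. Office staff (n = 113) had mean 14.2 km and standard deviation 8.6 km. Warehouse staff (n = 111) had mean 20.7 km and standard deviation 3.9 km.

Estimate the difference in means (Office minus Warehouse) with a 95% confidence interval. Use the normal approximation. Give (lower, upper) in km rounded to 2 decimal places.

Per-group SEs: s₁/√n₁ = 8.6/√113 = 0.8090, s₂/√n₂ = 3.9/√111 = 0.3702.
Unpooled SE of the difference: √(0.654481 + 0.13704804) = 0.8897.
Margin of error = z* · SE = 1.960 × 0.8897 = 1.7438.
x̄₁ − x̄₂ = 14.2 − 20.7 = -6.5000.
CI: -6.5000 ± 1.7438 = (-8.24, -4.76).

(-8.24, -4.76)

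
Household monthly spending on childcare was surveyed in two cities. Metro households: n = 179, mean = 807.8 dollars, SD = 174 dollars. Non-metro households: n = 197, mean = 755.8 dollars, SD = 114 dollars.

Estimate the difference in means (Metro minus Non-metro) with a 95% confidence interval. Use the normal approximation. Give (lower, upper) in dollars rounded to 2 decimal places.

(21.95, 82.05)

Standard errors of each mean: 174/√179 = 13.0054 and 114/√197 = 8.1222.
SE(x̄₁ − x̄₂) = √(13.0054² + 8.1222²) = 15.3333 for independent samples with unequal variances.
With z* = 1.960, the margin is 1.960 × 15.3333 = 30.0533.
x̄₁ − x̄₂ = 807.8 − 755.8 = 52.0000; the interval is 52.0000 ± 30.0533 = (21.95, 82.05).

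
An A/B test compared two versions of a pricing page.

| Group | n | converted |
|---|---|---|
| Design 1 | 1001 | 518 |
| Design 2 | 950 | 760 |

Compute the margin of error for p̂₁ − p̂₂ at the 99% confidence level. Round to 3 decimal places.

Sample proportions: 518/1001 = 0.5175, 760/950 = 0.8000.
Each SE is √(p̂(1−p̂)/n): √(0.5175·0.4825/1001) = 0.01579 and √(0.8000·0.2000/950) = 0.01298.
SE(p̂₁ − p̂₂) = √(SE₁² + SE₂²) = √(0.0002493241 + 0.0001684804) = 0.02044, since the two samples are independent.
At 99% confidence z* = 2.576; margin = 2.576 × 0.02044 = 0.05265.

0.053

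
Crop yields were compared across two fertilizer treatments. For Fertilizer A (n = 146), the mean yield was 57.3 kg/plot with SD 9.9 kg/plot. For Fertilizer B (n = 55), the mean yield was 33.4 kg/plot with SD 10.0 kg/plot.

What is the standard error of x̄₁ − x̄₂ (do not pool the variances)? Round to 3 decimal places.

Per-group SEs: s₁/√n₁ = 9.9/√146 = 0.8193, s₂/√n₂ = 10.0/√55 = 1.3484.
Unpooled SE of the difference: √(0.67125249 + 1.81818256) = 1.5778.

1.578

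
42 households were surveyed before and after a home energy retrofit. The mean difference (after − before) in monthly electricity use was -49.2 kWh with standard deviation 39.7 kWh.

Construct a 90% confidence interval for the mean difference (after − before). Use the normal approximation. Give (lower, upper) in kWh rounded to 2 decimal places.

(-59.28, -39.12)

This is a matched-pairs design, so SE = s_d/√n = 39.7/√42 = 6.1258.
Margin = 1.645 × 6.1258 = 10.0769; the interval is -49.2 ± 10.0769 = (-59.28, -39.12).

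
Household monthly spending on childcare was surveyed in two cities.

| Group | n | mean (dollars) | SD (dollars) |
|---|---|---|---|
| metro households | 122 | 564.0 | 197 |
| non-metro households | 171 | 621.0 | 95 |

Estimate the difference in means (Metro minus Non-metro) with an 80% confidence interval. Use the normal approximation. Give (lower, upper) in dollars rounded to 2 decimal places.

(-81.69, -32.31)

SE₁ = s₁/√n₁ = 197/√122 = 17.8355; SE₂ = 95/√171 = 7.2648.
Independent samples, unequal variances: SE_diff = √(SE₁² + SE₂²) = √(318.10506025 + 52.77731904) = 19.2583.
z* = 1.282, so margin of error = 1.282 × 19.2583 = 24.6891.
Difference in means = 564.0 − 621.0 = -57.0000.
-57.0000 ± 24.6891 → (-81.69, -32.31).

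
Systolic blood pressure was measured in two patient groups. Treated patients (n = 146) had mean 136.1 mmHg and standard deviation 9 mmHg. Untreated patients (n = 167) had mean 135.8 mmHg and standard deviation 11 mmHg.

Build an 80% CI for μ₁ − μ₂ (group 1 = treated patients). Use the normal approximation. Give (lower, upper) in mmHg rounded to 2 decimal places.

Standard errors of each mean: 9/√146 = 0.7448 and 11/√167 = 0.8512.
SE(x̄₁ − x̄₂) = √(0.7448² + 0.8512²) = 1.1310 for independent samples with unequal variances.
With z* = 1.282, the margin is 1.282 × 1.1310 = 1.4499.
x̄₁ − x̄₂ = 136.1 − 135.8 = 0.3000; the interval is 0.3000 ± 1.4499 = (-1.15, 1.75).

(-1.15, 1.75)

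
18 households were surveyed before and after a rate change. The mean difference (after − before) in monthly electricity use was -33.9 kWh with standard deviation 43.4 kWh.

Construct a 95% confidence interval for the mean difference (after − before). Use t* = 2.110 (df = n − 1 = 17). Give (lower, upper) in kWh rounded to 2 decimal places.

(-55.48, -12.32)

This is a matched-pairs design, so SE = s_d/√n = 43.4/√18 = 10.2295.
Margin = 2.110 × 10.2295 = 21.5842; the interval is -33.9 ± 21.5842 = (-55.48, -12.32).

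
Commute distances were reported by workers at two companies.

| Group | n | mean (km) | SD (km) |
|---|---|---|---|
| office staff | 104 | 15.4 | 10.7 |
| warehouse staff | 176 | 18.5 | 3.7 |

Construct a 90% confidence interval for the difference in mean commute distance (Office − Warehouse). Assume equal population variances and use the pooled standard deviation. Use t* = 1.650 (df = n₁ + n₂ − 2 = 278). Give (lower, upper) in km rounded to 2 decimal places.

Pooled variance s_p² = [103·10.7² + 175·3.7²] / (104+176−2) = 51.0368, so s_p = 7.1440.
SE_diff = s_p·√(1/n₁ + 1/n₂) = 7.1440·√(1/104 + 1/176) = 0.8836.
t* = 1.650; margin = 1.650 × 0.8836 = 1.4579.
Difference = 15.4 − 18.5 = -3.1000.
-3.1000 ± 1.4579 → (-4.56, -1.64).

(-4.56, -1.64)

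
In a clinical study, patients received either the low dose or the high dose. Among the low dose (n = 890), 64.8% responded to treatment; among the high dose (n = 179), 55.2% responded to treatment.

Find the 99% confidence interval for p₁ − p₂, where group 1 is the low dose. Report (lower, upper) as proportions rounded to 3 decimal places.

(-0.008, 0.200)

The two standard errors are √(0.6480×0.3520/890) = 0.01601 and √(0.5520×0.4480/179) = 0.03717.
Because the samples are independent, SE_diff = √(0.01601² + 0.03717²) = 0.04047.
Using z* = 2.576 for 99%, ME = 2.576 × 0.04047 = 0.10425.
p̂₁ − p̂₂ = 0.0960; interval 0.0960 ± 0.10425 gives (-0.008, 0.200).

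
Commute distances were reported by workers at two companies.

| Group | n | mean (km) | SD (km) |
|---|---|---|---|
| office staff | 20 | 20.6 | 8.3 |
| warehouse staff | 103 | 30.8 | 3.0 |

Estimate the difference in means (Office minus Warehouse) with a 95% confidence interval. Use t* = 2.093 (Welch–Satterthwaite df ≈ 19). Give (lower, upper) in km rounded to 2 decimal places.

(-14.13, -6.27)

Per-group SEs: s₁/√n₁ = 8.3/√20 = 1.8559, s₂/√n₂ = 3.0/√103 = 0.2956.
Unpooled SE of the difference: √(3.44436481 + 0.08737936) = 1.8793.
Margin of error = t* · SE = 2.093 × 1.8793 = 3.9334.
x̄₁ − x̄₂ = 20.6 − 30.8 = -10.2000.
CI: -10.2000 ± 3.9334 = (-14.13, -6.27).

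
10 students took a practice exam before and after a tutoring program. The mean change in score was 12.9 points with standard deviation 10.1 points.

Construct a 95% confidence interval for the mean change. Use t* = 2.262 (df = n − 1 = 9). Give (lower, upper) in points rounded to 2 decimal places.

This is a matched-pairs design, so SE = s_d/√n = 10.1/√10 = 3.1939.
Margin = 2.262 × 3.1939 = 7.2246; the interval is 12.9 ± 7.2246 = (5.68, 20.12).

(5.68, 20.12)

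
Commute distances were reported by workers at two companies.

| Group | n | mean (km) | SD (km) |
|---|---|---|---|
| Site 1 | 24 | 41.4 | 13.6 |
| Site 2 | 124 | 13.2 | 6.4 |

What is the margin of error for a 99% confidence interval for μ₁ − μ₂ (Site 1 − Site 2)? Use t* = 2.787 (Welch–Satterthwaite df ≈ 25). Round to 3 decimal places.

SE₁ = s₁/√n₁ = 13.6/√24 = 2.7761; SE₂ = 6.4/√124 = 0.5747.
Independent samples, unequal variances: SE_diff = √(SE₁² + SE₂²) = √(7.70673121 + 0.33028009) = 2.8350.
t* = 2.787, so margin of error = 2.787 × 2.8350 = 7.9011.

7.901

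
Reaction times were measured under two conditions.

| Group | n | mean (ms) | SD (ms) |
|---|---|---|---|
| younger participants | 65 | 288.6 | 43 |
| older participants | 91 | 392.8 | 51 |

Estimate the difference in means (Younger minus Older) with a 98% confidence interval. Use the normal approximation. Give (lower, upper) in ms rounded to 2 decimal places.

Per-group SEs: s₁/√n₁ = 43/√65 = 5.3335, s₂/√n₂ = 51/√91 = 5.3463.
Unpooled SE of the difference: √(28.44622225 + 28.58292369) = 7.5518.
Margin of error = z* · SE = 2.326 × 7.5518 = 17.5655.
x̄₁ − x̄₂ = 288.6 − 392.8 = -104.2000.
CI: -104.2000 ± 17.5655 = (-121.77, -86.63).

(-121.77, -86.63)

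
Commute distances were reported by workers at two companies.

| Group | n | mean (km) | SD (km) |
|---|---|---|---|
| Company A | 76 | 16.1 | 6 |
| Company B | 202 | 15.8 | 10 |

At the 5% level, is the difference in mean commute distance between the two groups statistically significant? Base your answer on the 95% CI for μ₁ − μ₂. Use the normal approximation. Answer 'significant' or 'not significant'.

Per-group SEs: s₁/√n₁ = 6/√76 = 0.6882, s₂/√n₂ = 10/√202 = 0.7036.
Unpooled SE of the difference: √(0.47361924 + 0.49505296) = 0.9842.
Margin of error = z* · SE = 1.960 × 0.9842 = 1.9290.
x̄₁ − x̄₂ = 16.1 − 15.8 = 0.3000.
CI: 0.3000 ± 1.9290 = (-1.6290, 2.2290).
The interval (-1.6290, 2.2290) contains 0, so the difference is not significant.

not significant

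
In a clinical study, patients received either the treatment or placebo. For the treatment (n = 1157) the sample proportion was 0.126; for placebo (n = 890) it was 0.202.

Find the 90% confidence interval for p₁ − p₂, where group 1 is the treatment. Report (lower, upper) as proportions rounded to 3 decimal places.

The two standard errors are √(0.1260×0.8740/1157) = 0.00976 and √(0.2020×0.7980/890) = 0.01346.
Because the samples are independent, SE_diff = √(0.00976² + 0.01346²) = 0.01663.
Using z* = 1.645 for 90%, ME = 1.645 × 0.01663 = 0.02736.
p̂₁ − p̂₂ = -0.0760; interval -0.0760 ± 0.02736 gives (-0.103, -0.049).

(-0.103, -0.049)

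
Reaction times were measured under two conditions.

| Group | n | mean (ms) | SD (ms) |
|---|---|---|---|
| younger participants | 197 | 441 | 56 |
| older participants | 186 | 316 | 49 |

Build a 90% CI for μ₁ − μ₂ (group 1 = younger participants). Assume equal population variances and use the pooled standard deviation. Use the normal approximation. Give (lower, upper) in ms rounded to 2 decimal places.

s_p = √[((n₁−1)s₁² + (n₂−1)s₂²)/(n₁+n₂−2)] = √[(196·56² + 185·49²)/381] = 52.7173.
SE = 52.7173·√(1/197 + 1/186) = 5.3897.
With z* = 1.645, margin = 1.645 × 5.3897 = 8.8661.
x̄₁ − x̄₂ = 441 − 316 = 125.0000; interval 125.0000 ± 8.8661 = (116.13, 133.87).

(116.13, 133.87)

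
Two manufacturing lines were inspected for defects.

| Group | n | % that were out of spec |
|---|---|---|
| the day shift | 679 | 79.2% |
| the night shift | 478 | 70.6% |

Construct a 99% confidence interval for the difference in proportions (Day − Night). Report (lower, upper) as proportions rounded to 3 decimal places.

(0.019, 0.153)

SE₁ = √(p̂₁(1−p̂₁)/n₁) = √(0.7920·0.2080/679) = 0.01558; SE₂ = √(0.7060·0.2940/478) = 0.02084.
Independent samples: SE of the difference = √(SE₁² + SE₂²) = √(0.0002427364 + 0.0004343056) = 0.02602.
z* for 99% confidence is 2.576, so the margin of error is 2.576 × 0.02602 = 0.06703.
Point estimate p̂₁ − p̂₂ = 0.7920 − 0.7060 = 0.0860.
0.0860 ± 0.06703 → (0.019, 0.153).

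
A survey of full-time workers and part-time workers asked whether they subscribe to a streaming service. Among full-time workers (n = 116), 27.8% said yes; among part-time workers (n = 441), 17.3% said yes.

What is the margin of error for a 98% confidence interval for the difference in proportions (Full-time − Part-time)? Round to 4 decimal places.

0.1054

The two standard errors are √(0.2780×0.7220/116) = 0.04160 and √(0.1730×0.8270/441) = 0.01801.
Because the samples are independent, SE_diff = √(0.04160² + 0.01801²) = 0.04533.
Using z* = 2.326 for 98%, ME = 2.326 × 0.04533 = 0.10544.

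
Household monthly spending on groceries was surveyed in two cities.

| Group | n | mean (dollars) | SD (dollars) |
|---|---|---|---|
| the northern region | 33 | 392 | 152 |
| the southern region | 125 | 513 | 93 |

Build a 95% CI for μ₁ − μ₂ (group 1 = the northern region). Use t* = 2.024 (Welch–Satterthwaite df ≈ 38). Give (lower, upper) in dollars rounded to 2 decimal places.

SE₁ = s₁/√n₁ = 152/√33 = 26.4598; SE₂ = 93/√125 = 8.3182.
Independent samples, unequal variances: SE_diff = √(SE₁² + SE₂²) = √(700.12101604 + 69.19245124) = 27.7365.
t* = 2.024, so margin of error = 2.024 × 27.7365 = 56.1387.
Difference in means = 392 − 513 = -121.0000.
-121.0000 ± 56.1387 → (-177.14, -64.86).

(-177.14, -64.86)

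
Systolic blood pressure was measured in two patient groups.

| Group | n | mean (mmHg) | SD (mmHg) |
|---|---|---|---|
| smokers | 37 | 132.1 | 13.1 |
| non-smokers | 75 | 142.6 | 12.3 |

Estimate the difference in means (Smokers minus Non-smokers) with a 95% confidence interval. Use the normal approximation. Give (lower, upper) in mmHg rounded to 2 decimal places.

(-15.56, -5.44)

Standard errors of each mean: 13.1/√37 = 2.1536 and 12.3/√75 = 1.4203.
SE(x̄₁ − x̄₂) = √(2.1536² + 1.4203²) = 2.5798 for independent samples with unequal variances.
With z* = 1.960, the margin is 1.960 × 2.5798 = 5.0564.
x̄₁ − x̄₂ = 132.1 − 142.6 = -10.5000; the interval is -10.5000 ± 5.0564 = (-15.56, -5.44).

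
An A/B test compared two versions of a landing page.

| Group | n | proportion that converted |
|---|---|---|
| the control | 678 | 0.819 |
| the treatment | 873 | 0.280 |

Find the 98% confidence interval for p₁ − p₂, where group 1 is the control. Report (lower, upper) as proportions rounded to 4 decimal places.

Each SE is √(p̂(1−p̂)/n): √(0.8190·0.1810/678) = 0.01479 and √(0.2800·0.7200/873) = 0.01520.
SE(p̂₁ − p̂₂) = √(SE₁² + SE₂²) = √(0.0002187441 + 0.00023104) = 0.02121, since the two samples are independent.
At 98% confidence z* = 2.326; margin = 2.326 × 0.02121 = 0.04933.
The difference is 0.8190 − 0.2800 = 0.5390, so the interval is 0.5390 ± 0.04933 = (0.4897, 0.5883).

(0.4897, 0.5883)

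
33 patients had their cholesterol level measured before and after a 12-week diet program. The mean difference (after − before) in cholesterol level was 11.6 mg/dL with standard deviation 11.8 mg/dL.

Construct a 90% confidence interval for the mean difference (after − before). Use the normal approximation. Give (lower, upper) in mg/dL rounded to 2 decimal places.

Paired design: SE = s_d/√n = 11.8/√33 = 2.0541.
z* = 1.645; margin of error = 1.645 × 2.0541 = 3.3790.
11.6 ± 3.3790 → (8.22, 14.98).

(8.22, 14.98)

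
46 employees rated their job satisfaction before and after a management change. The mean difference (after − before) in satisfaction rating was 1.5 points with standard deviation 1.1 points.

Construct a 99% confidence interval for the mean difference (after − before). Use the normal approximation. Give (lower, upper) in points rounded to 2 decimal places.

(1.08, 1.92)

Paired design: SE = s_d/√n = 1.1/√46 = 0.1622.
z* = 2.576; margin of error = 2.576 × 0.1622 = 0.4178.
1.5 ± 0.4178 → (1.08, 1.92).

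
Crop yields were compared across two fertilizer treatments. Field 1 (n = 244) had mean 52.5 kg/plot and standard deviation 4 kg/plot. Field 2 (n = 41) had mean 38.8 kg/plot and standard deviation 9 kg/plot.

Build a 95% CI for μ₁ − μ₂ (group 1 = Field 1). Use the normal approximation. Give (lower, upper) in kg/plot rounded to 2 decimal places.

Per-group SEs: s₁/√n₁ = 4/√244 = 0.2561, s₂/√n₂ = 9/√41 = 1.4056.
Unpooled SE of the difference: √(0.06558721 + 1.97571136) = 1.4287.
Margin of error = z* · SE = 1.960 × 1.4287 = 2.8003.
x̄₁ − x̄₂ = 52.5 − 38.8 = 13.7000.
CI: 13.7000 ± 2.8003 = (10.90, 16.50).

(10.90, 16.50)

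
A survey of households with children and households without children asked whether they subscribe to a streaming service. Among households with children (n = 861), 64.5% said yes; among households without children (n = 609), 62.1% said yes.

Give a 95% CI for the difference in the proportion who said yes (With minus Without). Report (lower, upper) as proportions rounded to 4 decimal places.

Each SE is √(p̂(1−p̂)/n): √(0.6450·0.3550/861) = 0.01631 and √(0.6210·0.3790/609) = 0.01966.
SE(p̂₁ − p̂₂) = √(SE₁² + SE₂²) = √(0.0002660161 + 0.0003865156) = 0.02554, since the two samples are independent.
At 95% confidence z* = 1.960; margin = 1.960 × 0.02554 = 0.05006.
The difference is 0.6450 − 0.6210 = 0.0240, so the interval is 0.0240 ± 0.05006 = (-0.0261, 0.0741).

(-0.0261, 0.0741)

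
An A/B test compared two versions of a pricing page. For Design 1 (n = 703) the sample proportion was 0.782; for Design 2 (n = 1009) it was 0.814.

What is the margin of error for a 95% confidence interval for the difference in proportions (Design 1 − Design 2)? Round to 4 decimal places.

0.0388

SE₁ = √(p̂₁(1−p̂₁)/n₁) = √(0.7820·0.2180/703) = 0.01557; SE₂ = √(0.8140·0.1860/1009) = 0.01225.
Independent samples: SE of the difference = √(SE₁² + SE₂²) = √(0.0002424249 + 0.0001500625) = 0.01981.
z* for 95% confidence is 1.960, so the margin of error is 1.960 × 0.01981 = 0.03883.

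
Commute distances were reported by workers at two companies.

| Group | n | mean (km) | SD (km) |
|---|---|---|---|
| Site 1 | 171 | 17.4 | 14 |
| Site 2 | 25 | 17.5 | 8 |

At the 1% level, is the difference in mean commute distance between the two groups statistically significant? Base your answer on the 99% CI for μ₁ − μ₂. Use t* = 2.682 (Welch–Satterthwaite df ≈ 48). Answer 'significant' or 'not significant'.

Standard errors of each mean: 14/√171 = 1.0706 and 8/√25 = 1.6000.
SE(x̄₁ − x̄₂) = √(1.0706² + 1.6000²) = 1.9251 for independent samples with unequal variances.
With t* = 2.682, the margin is 2.682 × 1.9251 = 5.1631.
x̄₁ − x̄₂ = 17.4 − 17.5 = -0.1000; the interval is -0.1000 ± 5.1631 = (-5.2631, 5.0631).
The interval (-5.2631, 5.0631) contains 0, so the difference is not significant.

not significant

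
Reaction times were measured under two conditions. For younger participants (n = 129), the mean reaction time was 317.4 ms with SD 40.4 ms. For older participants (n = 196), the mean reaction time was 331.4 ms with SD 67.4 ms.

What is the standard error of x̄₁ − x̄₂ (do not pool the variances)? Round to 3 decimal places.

5.986

SE₁ = s₁/√n₁ = 40.4/√129 = 3.5570; SE₂ = 67.4/√196 = 4.8143.
Independent samples, unequal variances: SE_diff = √(SE₁² + SE₂²) = √(12.652249 + 23.17748449) = 5.9858.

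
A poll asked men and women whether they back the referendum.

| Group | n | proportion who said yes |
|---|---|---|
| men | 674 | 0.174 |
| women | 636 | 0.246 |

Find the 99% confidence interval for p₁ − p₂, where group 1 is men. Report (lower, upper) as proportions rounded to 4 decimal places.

The two standard errors are √(0.1740×0.8260/674) = 0.01460 and √(0.2460×0.7540/636) = 0.01708.
Because the samples are independent, SE_diff = √(0.01460² + 0.01708²) = 0.02247.
Using z* = 2.576 for 99%, ME = 2.576 × 0.02247 = 0.05788.
p̂₁ − p̂₂ = -0.0720; interval -0.0720 ± 0.05788 gives (-0.1299, -0.0141).

(-0.1299, -0.0141)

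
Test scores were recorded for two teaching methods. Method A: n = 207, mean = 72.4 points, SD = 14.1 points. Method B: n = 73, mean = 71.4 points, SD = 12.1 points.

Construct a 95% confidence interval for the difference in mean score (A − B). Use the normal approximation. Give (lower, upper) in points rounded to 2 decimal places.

(-2.38, 4.38)

SE₁ = s₁/√n₁ = 14.1/√207 = 0.9800; SE₂ = 12.1/√73 = 1.4162.
Independent samples, unequal variances: SE_diff = √(SE₁² + SE₂²) = √(0.9604 + 2.00562244) = 1.7222.
z* = 1.960, so margin of error = 1.960 × 1.7222 = 3.3755.
Difference in means = 72.4 − 71.4 = 1.0000.
1.0000 ± 3.3755 → (-2.38, 4.38).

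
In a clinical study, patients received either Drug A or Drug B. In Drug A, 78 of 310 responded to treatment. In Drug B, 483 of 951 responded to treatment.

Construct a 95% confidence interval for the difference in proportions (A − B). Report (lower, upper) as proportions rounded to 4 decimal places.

Sample proportions: 78/310 = 0.2516, 483/951 = 0.5079.
Each SE is √(p̂(1−p̂)/n): √(0.2516·0.7484/310) = 0.02465 and √(0.5079·0.4921/951) = 0.01621.
SE(p̂₁ − p̂₂) = √(SE₁² + SE₂²) = √(0.0006076225 + 0.0002627641) = 0.02950, since the two samples are independent.
At 95% confidence z* = 1.960; margin = 1.960 × 0.02950 = 0.05782.
The difference is 0.2516 − 0.5079 = -0.2563, so the interval is -0.2563 ± 0.05782 = (-0.3141, -0.1985).

(-0.3141, -0.1985)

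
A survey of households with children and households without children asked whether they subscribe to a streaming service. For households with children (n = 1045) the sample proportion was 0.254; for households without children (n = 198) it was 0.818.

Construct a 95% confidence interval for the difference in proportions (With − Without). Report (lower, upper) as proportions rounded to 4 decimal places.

(-0.6239, -0.5041)

SE₁ = √(p̂₁(1−p̂₁)/n₁) = √(0.2540·0.7460/1045) = 0.01347; SE₂ = √(0.8180·0.1820/198) = 0.02742.
Independent samples: SE of the difference = √(SE₁² + SE₂²) = √(0.0001814409 + 0.0007518564) = 0.03055.
z* for 95% confidence is 1.960, so the margin of error is 1.960 × 0.03055 = 0.05988.
Point estimate p̂₁ − p̂₂ = 0.2540 − 0.8180 = -0.5640.
-0.5640 ± 0.05988 → (-0.6239, -0.5041).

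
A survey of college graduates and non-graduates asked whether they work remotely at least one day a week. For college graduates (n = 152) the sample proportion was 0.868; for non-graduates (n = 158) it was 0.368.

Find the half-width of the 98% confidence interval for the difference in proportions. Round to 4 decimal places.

0.1097

SE₁ = √(p̂₁(1−p̂₁)/n₁) = √(0.8680·0.1320/152) = 0.02746; SE₂ = √(0.3680·0.6320/158) = 0.03837.
Independent samples: SE of the difference = √(SE₁² + SE₂²) = √(0.0007540516 + 0.0014722569) = 0.04718.
z* for 98% confidence is 2.326, so the margin of error is 2.326 × 0.04718 = 0.10974.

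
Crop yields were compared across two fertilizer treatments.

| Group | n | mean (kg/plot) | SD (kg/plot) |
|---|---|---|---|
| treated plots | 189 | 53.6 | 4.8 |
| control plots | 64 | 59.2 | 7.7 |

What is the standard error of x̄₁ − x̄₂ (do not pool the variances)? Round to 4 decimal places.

SE₁ = s₁/√n₁ = 4.8/√189 = 0.3491; SE₂ = 7.7/√64 = 0.9625.
Independent samples, unequal variances: SE_diff = √(SE₁² + SE₂²) = √(0.12187081 + 0.92640625) = 1.0239.

1.0239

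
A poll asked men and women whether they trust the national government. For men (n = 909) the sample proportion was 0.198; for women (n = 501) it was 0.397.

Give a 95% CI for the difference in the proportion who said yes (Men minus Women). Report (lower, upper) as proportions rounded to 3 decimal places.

(-0.249, -0.149)

Each SE is √(p̂(1−p̂)/n): √(0.1980·0.8020/909) = 0.01322 and √(0.3970·0.6030/501) = 0.02186.
SE(p̂₁ − p̂₂) = √(SE₁² + SE₂²) = √(0.0001747684 + 0.0004778596) = 0.02555, since the two samples are independent.
At 95% confidence z* = 1.960; margin = 1.960 × 0.02555 = 0.05008.
The difference is 0.1980 − 0.3970 = -0.1990, so the interval is -0.1990 ± 0.05008 = (-0.249, -0.149).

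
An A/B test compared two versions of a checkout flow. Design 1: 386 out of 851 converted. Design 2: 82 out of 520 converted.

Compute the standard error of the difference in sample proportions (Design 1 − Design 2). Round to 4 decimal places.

p̂₁ = 386/851 = 0.4536 and p̂₂ = 82/520 = 0.1577.
SE₁ = √(p̂₁(1−p̂₁)/n₁) = √(0.4536·0.5464/851) = 0.01707; SE₂ = √(0.1577·0.8423/520) = 0.01598.
Independent samples: SE of the difference = √(SE₁² + SE₂²) = √(0.0002913849 + 0.0002553604) = 0.02338.

0.0234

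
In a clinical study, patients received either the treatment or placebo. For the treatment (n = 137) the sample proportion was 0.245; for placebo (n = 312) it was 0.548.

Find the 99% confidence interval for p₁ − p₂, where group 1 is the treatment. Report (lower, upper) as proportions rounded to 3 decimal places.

(-0.422, -0.184)

The two standard errors are √(0.2450×0.7550/137) = 0.03674 and √(0.5480×0.4520/312) = 0.02818.
Because the samples are independent, SE_diff = √(0.03674² + 0.02818²) = 0.04630.
Using z* = 2.576 for 99%, ME = 2.576 × 0.04630 = 0.11927.
p̂₁ − p̂₂ = -0.3030; interval -0.3030 ± 0.11927 gives (-0.422, -0.184).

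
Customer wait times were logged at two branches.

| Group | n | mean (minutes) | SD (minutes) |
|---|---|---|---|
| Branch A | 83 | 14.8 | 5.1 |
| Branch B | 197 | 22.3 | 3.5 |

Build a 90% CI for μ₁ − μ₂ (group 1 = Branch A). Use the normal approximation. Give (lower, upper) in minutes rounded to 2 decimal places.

(-8.51, -6.49)

SE₁ = s₁/√n₁ = 5.1/√83 = 0.5598; SE₂ = 3.5/√197 = 0.2494.
Independent samples, unequal variances: SE_diff = √(SE₁² + SE₂²) = √(0.31337604 + 0.06220036) = 0.6128.
z* = 1.645, so margin of error = 1.645 × 0.6128 = 1.0081.
Difference in means = 14.8 − 22.3 = -7.5000.
-7.5000 ± 1.0081 → (-8.51, -6.49).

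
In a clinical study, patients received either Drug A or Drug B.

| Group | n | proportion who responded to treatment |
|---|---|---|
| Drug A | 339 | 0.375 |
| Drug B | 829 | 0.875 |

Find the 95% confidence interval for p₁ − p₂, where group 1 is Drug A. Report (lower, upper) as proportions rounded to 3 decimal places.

(-0.556, -0.444)

SE₁ = √(p̂₁(1−p̂₁)/n₁) = √(0.3750·0.6250/339) = 0.02629; SE₂ = √(0.8750·0.1250/829) = 0.01149.
Independent samples: SE of the difference = √(SE₁² + SE₂²) = √(0.0006911641 + 0.0001320201) = 0.02869.
z* for 95% confidence is 1.960, so the margin of error is 1.960 × 0.02869 = 0.05623.
Point estimate p̂₁ − p̂₂ = 0.3750 − 0.8750 = -0.5000.
-0.5000 ± 0.05623 → (-0.556, -0.444).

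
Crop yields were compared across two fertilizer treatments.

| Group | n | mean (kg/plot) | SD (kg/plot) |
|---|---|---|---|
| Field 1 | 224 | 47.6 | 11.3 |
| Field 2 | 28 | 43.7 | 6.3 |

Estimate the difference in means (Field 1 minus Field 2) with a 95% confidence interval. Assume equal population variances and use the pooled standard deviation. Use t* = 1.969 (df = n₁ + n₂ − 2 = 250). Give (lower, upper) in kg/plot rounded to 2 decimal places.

(-0.39, 8.19)

Pooled variance s_p² = [223·11.3² + 27·6.3²] / (224+28−2) = 118.1860, so s_p = 10.8713.
SE_diff = s_p·√(1/n₁ + 1/n₂) = 10.8713·√(1/224 + 1/28) = 2.1791.
t* = 1.969; margin = 1.969 × 2.1791 = 4.2906.
Difference = 47.6 − 43.7 = 3.9000.
3.9000 ± 4.2906 → (-0.39, 8.19).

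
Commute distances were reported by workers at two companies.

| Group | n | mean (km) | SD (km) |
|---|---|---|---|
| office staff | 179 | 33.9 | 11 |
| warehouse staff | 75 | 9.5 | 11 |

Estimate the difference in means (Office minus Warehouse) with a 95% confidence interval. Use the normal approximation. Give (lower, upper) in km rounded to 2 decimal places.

Per-group SEs: s₁/√n₁ = 11/√179 = 0.8222, s₂/√n₂ = 11/√75 = 1.2702.
Unpooled SE of the difference: √(0.67601284 + 1.61340804) = 1.5131.
Margin of error = z* · SE = 1.960 × 1.5131 = 2.9657.
x̄₁ − x̄₂ = 33.9 − 9.5 = 24.4000.
CI: 24.4000 ± 2.9657 = (21.43, 27.37).

(21.43, 27.37)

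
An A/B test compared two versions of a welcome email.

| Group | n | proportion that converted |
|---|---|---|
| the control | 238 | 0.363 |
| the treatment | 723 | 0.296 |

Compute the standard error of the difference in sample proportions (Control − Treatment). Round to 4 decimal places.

0.0355

The two standard errors are √(0.3630×0.6370/238) = 0.03117 and √(0.2960×0.7040/723) = 0.01698.
Because the samples are independent, SE_diff = √(0.03117² + 0.01698²) = 0.03549.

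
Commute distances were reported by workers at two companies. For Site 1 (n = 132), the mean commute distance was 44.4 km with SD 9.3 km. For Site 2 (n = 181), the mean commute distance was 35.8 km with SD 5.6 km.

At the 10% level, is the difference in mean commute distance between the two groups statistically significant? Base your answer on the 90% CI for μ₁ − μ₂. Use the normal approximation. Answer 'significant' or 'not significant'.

significant

SE₁ = s₁/√n₁ = 9.3/√132 = 0.8095; SE₂ = 5.6/√181 = 0.4162.
Independent samples, unequal variances: SE_diff = √(SE₁² + SE₂²) = √(0.65529025 + 0.17322244) = 0.9102.
z* = 1.645, so margin of error = 1.645 × 0.9102 = 1.4973.
Difference in means = 44.4 − 35.8 = 8.6000.
8.6000 ± 1.4973 → (7.1027, 10.0973).
The interval (7.1027, 10.0973) does not contain 0, so the difference is significant.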